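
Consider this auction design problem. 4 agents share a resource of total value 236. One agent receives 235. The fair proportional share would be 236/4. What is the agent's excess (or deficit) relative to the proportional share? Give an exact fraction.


Step 1: Proportional share = 236/4 = 59
Step 2: Agent's actual allocation = 235
Step 3: Excess = 235 - 59 = 176

176


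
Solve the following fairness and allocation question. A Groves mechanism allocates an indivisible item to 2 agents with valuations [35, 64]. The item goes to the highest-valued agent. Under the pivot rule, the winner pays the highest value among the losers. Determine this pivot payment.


Step 1: The efficient winner is agent 1 with value 64
Step 2: Other agents' values: [35]
Step 3: Pivot payment = max(others) = 35
Step 4: The winner pays 35

35


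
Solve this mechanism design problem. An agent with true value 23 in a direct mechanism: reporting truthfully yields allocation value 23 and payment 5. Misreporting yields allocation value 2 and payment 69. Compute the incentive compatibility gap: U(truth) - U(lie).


Step 1: U(truth) = value - payment = 23 - 5 = 18
Step 2: U(lie) = allocation - payment = 2 - 69 = -67
Step 3: IC gap = 18 - (-67) = 85

85


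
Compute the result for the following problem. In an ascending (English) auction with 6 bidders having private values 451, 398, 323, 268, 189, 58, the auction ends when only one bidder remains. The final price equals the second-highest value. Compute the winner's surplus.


Step 1: Identify the highest value: 451
Step 2: Identify the second-highest value: 398
Step 3: The final price = second-highest value = 398
Step 4: Surplus = 451 - 398 = 53

53


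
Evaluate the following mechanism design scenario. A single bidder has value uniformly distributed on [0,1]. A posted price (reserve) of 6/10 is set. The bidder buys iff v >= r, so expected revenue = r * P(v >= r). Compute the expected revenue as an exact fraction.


Step 1: Posted price r = 3/5, value support [0,1]
Step 2: P(v >= r) = (1 - 3/5)/1 = 2/5
Step 3: Expected revenue = r * P(v >= r) = 3/5 * 2/5
Step 4: Revenue = 6/25

6/25


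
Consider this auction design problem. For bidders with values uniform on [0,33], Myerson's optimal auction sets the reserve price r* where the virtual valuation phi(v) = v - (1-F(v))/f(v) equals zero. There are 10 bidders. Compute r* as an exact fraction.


Step 1: For U[0,33], F(v) = v/33 and f(v) = 1/33
Step 2: phi(v) = v - (1 - v/33)/(1/33) = v - (33 - v) = 2v - 33
Step 3: Set phi(r*) = 0: 2r* - 33 = 0
Step 4: r* = 33/2 (the number of bidders n = 10 does not enter)

33/2


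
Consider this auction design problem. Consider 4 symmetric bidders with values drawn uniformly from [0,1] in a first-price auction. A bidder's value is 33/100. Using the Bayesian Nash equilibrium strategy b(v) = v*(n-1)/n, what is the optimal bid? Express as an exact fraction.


Step 1: The symmetric BNE bidding function is b(v) = v * (n-1) / n
Step 2: Substitute v = 33/100 and n = 4
Step 3: b = 33/100 * 3/4
Step 4: b = 99/400

99/400


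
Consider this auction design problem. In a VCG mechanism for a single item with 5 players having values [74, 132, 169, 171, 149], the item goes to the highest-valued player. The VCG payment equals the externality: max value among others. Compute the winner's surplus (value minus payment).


Step 1: The winner is the agent with the highest value: agent 3 with value 171
Step 2: Values of other agents: [74, 132, 169, 149]
Step 3: VCG payment = max of others' values = 169
Step 4: Surplus = 171 - 169 = 2

2


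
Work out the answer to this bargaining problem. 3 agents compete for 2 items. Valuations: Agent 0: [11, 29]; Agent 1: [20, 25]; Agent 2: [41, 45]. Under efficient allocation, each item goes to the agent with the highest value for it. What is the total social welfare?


Step 1: For each item, find the maximum value among all agents.
Step 2: Item 0 -> Agent 2 (value 41)
Step 3: Item 1 -> Agent 2 (value 45)
Step 4: Total welfare = 41 + 45 = 86

86


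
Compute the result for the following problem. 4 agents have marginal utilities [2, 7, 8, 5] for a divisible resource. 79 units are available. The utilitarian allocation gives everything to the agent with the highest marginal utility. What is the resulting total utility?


Step 1: The marginal utilities are [2, 7, 8, 5]
Step 2: The highest marginal utility is 8
Step 3: All 79 units go to that agent
Step 4: Total utility = 8 * 79 = 632

632


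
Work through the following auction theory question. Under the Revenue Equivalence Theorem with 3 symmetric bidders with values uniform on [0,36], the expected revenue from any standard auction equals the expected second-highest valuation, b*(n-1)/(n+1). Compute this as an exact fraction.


Step 1: By Revenue Equivalence, expected revenue = b*(n-1)/(n+1)
Step 2: Substituting n = 3, b = 36
Step 3: Revenue = 36*(3-1)/(3+1) = 36*2/4
Step 4: Revenue = 72/4 = 18

18


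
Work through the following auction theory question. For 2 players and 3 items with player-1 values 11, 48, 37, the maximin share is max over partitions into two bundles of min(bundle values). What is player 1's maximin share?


Step 1: Item values = 11, 48, 37
Step 2: Enumerate all 2-bundle partitions and take the smaller bundle:
  Partition 1: {11} vs {48,37} -> bundles 11, 85; min = 11
  Partition 2: {48} vs {11,37} -> bundles 48, 48; min = 48
  Partition 3: {37} vs {11,48} -> bundles 37, 59; min = 37
Step 3: MMS = max(11, 48, 37) = 48

48


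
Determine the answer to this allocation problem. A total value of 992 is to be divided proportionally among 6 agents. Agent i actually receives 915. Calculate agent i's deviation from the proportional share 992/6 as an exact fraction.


Step 1: Proportional share = 992/6 = 496/3
Step 2: Agent's actual allocation = 915
Step 3: Excess = 915 - 496/3 = 2249/3

2249/3


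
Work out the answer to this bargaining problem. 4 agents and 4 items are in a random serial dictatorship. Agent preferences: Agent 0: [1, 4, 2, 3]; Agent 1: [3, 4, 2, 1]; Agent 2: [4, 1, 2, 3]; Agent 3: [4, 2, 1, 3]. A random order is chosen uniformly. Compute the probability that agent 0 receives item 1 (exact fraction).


Step 1: Agent 0 wants item 1
Step 2: There are 24 possible orderings of agents
Step 3: In 20 orderings, agent 0 gets item 1
Step 4: Probability = 20/24 = 5/6

5/6


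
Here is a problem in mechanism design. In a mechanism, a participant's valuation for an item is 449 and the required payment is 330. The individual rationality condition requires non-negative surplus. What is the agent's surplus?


Step 1: Surplus = value - payment = 449 - 330 = 119
Step 2: IR is satisfied (surplus >= 0)

119


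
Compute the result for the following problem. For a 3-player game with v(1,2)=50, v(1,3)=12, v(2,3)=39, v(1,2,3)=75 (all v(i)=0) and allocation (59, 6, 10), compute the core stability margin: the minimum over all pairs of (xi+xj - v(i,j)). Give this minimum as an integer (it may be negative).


Step 1: Slack for coalition (1,2): x1+x2 - v12 = 65 - 50 = 15
Step 2: Slack for coalition (1,3): x1+x3 - v13 = 69 - 12 = 57
Step 3: Slack for coalition (2,3): x2+x3 - v23 = 16 - 39 = -23
Step 4: Minimum slack = min(15, 57, -23) = -23, attained by (2,3); coalition (2,3) can block (slack < 0), so the allocation is not in the core

-23


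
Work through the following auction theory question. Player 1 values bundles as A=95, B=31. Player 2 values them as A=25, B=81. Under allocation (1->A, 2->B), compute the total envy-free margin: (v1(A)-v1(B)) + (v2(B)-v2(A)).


Step 1: Player 1's margin = v1(A) - v1(B) = 95 - 31 = 64
Step 2: Player 2's margin = v2(B) - v2(A) = 81 - 25 = 56
Step 3: Total margin = 64 + 56 = 120

120


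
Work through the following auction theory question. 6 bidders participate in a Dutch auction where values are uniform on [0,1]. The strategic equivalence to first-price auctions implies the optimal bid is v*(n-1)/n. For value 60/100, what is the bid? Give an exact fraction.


Step 1: Dutch auctions are strategically equivalent to first-price auctions
Step 2: The equilibrium bid is b(v) = v*(n-1)/n
Step 3: b = 3/5 * 5/6
Step 4: b = 1/2

1/2


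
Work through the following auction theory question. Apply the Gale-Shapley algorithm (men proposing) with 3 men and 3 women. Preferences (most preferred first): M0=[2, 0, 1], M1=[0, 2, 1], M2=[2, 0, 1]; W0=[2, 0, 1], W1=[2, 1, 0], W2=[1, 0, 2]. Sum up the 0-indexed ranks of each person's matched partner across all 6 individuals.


Step 1: Run Gale-Shapley (men propose, women hold best offer):
  M0 proposes to W2; she accepts
  M1 proposes to W0; she accepts
  M2 proposes to W2; rejected
  M2 proposes to W0; she switches from M1
  M1 proposes to W2; she switches from M0
  M0 proposes to W0; rejected
  M0 proposes to W1; she accepts
Step 2: Final matching: W0-M2, W1-M0, W2-M1
Step 3: 0-indexed ranks (man's rank of his match, then woman's): 1 + 0 + 2 + 2 + 1 + 0
Step 4: Total rank sum = 6

6


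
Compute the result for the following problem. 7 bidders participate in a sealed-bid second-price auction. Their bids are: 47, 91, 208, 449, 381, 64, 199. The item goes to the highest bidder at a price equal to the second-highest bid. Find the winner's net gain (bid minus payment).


Step 1: Sort bids in descending order: 449, 381, 208, 199, 91, 64, 47
Step 2: The winning bid is the highest: 449
Step 3: The payment equals the second-highest bid: 381
Step 4: Surplus = winner's bid - payment = 449 - 381 = 68

68


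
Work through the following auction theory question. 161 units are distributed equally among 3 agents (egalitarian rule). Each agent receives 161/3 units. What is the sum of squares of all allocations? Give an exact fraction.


Step 1: Each agent's share = 161/3
Step 2: Square of each share = (161/3)^2 = 25921/9
Step 3: Sum of squares = 3 * 25921/9 = 25921/3

25921/3


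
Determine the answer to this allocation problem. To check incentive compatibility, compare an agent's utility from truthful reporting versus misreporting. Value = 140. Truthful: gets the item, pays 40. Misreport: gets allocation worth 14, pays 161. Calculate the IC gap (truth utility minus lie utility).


Step 1: U(truth) = value - payment = 140 - 40 = 100
Step 2: U(lie) = allocation - payment = 14 - 161 = -147
Step 3: IC gap = 100 - (-147) = 247

247


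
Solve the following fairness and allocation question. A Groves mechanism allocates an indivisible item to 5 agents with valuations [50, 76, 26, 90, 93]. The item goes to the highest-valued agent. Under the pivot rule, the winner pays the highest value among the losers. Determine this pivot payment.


Step 1: The efficient winner is agent 4 with value 93
Step 2: Other agents' values: [50, 76, 26, 90]
Step 3: Pivot payment = max(others) = 90
Step 4: The winner pays 90

90


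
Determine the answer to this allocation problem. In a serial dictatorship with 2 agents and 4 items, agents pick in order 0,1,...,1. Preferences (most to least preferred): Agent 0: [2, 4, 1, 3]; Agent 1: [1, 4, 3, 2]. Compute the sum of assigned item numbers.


Step 1: Agent 0 picks item 2
Step 2: Agent 1 picks item 1
Step 3: Sum = 2 + 1 = 3

3


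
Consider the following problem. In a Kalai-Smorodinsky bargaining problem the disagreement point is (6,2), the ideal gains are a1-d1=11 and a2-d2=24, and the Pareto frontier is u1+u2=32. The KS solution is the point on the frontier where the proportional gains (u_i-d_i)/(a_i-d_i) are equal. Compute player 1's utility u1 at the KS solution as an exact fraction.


Step 1: At the KS point, (u1-d1)/r1 = (u2-d2)/r2 = t and u1+u2 = 32
Step 2: u1 = d1 + r1*t and u2 = d2 + r2*t, so (d1 + r1*t) + (d2 + r2*t) = 32
Step 3: t = (32 - 6 - 2)/(11 + 24) = 24/35
Step 4: u1 = d1 + r1*t = 6 + 11 * 24/35 = 474/35
Step 5: (Check: u2 = d2 + r2*t = 646/35; u1+u2 = 474/35 + 646/35 = 32, on the frontier.)

474/35


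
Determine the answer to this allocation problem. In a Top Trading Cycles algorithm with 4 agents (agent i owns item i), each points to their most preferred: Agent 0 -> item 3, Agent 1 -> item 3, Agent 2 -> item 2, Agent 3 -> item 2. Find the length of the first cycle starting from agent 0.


Step 1: Trace the pointer graph from agent 0: 0 -> 3 -> 2 -> 2
Step 2: A cycle is detected when we revisit agent 2
Step 3: The cycle is: 2 -> 2
Step 4: Cycle length = 1

1


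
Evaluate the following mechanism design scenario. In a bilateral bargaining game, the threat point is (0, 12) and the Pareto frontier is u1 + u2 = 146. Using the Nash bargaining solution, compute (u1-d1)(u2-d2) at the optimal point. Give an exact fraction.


Step 1: The Nash solution splits surplus symmetrically above the disagreement point
Step 2: u1 = (total + d1 - d2)/2 = (146 + 0 - 12)/2 = 67
Step 3: u2 = (total - d1 + d2)/2 = (146 - 0 + 12)/2 = 79
Step 4: Nash product = (67 - 0) * (79 - 12)
Step 5: = 67 * 67 = 4489

4489


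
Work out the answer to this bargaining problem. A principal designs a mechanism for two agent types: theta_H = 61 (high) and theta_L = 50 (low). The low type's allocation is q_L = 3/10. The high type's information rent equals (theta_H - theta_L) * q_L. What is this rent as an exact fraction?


Step 1: theta_H - theta_L = 61 - 50 = 11
Step 2: Information rent = (theta_H - theta_L) * q_L
Step 3: = 11 * 3/10
Step 4: = 33/10

33/10


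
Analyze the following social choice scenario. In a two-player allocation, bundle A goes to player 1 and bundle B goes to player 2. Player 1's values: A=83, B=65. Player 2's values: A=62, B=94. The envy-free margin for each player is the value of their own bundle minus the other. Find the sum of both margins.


Step 1: Player 1's margin = v1(A) - v1(B) = 83 - 65 = 18
Step 2: Player 2's margin = v2(B) - v2(A) = 94 - 62 = 32
Step 3: Total margin = 18 + 32 = 50

50


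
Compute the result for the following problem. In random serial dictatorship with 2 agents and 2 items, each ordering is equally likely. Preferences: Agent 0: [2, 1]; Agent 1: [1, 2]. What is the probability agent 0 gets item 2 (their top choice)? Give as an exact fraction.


Step 1: Agent 0 wants item 2
Step 2: There are 2 possible orderings of agents
Step 3: In 2 orderings, agent 0 gets item 2
Step 4: Probability = 2/2 = 1

1


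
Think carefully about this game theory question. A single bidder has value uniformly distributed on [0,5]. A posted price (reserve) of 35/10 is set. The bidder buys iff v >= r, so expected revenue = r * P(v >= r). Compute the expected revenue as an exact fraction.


Step 1: Posted price r = 7/2, value support [0,5]
Step 2: P(v >= r) = (5 - 7/2)/5 = 3/10
Step 3: Expected revenue = r * P(v >= r) = 7/2 * 3/10
Step 4: Revenue = 21/20

21/20


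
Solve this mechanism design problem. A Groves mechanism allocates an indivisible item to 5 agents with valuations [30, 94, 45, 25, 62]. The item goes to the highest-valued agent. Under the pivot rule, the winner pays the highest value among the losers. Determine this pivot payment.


Step 1: The efficient winner is agent 1 with value 94
Step 2: Other agents' values: [30, 45, 25, 62]
Step 3: Pivot payment = max(others) = 62
Step 4: The winner pays 62

62


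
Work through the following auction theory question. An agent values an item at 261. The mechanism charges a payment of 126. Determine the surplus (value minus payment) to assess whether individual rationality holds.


Step 1: Surplus = value - payment = 261 - 126 = 135
Step 2: IR is satisfied (surplus >= 0)

135


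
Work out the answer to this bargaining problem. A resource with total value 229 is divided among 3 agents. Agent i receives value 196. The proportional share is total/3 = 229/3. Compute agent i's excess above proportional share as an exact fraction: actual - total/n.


Step 1: Proportional share = 229/3
Step 2: Agent's actual allocation = 196
Step 3: Excess = 196 - 229/3 = 359/3

359/3


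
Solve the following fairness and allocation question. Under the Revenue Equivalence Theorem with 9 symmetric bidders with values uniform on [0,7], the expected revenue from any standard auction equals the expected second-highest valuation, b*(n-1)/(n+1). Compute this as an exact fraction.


Step 1: By Revenue Equivalence, expected revenue = b*(n-1)/(n+1)
Step 2: Substituting n = 9, b = 7
Step 3: Revenue = 7*(9-1)/(9+1) = 7*8/10
Step 4: Revenue = 56/10 = 28/5

28/5


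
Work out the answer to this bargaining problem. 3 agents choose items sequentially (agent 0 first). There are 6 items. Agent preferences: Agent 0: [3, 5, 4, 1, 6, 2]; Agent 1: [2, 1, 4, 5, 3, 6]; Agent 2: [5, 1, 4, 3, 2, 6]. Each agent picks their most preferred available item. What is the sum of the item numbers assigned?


Step 1: Agent 0 picks item 3
Step 2: Agent 1 picks item 2
Step 3: Agent 2 picks item 5
Step 4: Sum = 3 + 2 + 5 = 10

10


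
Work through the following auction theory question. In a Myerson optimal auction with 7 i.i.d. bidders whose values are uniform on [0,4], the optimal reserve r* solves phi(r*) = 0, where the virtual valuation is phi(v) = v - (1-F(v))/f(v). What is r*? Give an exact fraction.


Step 1: For U[0,4], F(v) = v/4 and f(v) = 1/4
Step 2: phi(v) = v - (1 - v/4)/(1/4) = v - (4 - v) = 2v - 4
Step 3: Set phi(r*) = 0: 2r* - 4 = 0
Step 4: r* = 4/2 = 2 (the number of bidders n = 7 does not enter)

2


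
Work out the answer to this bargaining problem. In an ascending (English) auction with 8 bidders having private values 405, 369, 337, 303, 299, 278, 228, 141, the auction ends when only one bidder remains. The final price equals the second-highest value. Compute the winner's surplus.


Step 1: Identify the highest value: 405
Step 2: Identify the second-highest value: 369
Step 3: The final price = second-highest value = 369
Step 4: Surplus = 405 - 369 = 36

36


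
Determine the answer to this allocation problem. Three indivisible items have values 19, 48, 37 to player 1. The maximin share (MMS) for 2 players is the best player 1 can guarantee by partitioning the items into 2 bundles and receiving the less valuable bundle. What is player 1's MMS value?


Step 1: Item values = 19, 48, 37
Step 2: Enumerate all 2-bundle partitions and take the smaller bundle:
  Partition 1: {19} vs {48,37} -> bundles 19, 85; min = 19
  Partition 2: {48} vs {19,37} -> bundles 48, 56; min = 48
  Partition 3: {37} vs {19,48} -> bundles 37, 67; min = 37
Step 3: MMS = max(19, 48, 37) = 48

48


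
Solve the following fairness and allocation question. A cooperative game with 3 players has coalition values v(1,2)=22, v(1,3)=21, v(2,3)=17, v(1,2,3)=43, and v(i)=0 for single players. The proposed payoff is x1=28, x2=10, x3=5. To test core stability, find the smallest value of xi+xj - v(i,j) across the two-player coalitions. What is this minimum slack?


Step 1: Slack for coalition (1,2): x1+x2 - v12 = 38 - 22 = 16
Step 2: Slack for coalition (1,3): x1+x3 - v13 = 33 - 21 = 12
Step 3: Slack for coalition (2,3): x2+x3 - v23 = 15 - 17 = -2
Step 4: Minimum slack = min(16, 12, -2) = -2, attained by (2,3); coalition (2,3) can block (slack < 0), so the allocation is not in the core

-2


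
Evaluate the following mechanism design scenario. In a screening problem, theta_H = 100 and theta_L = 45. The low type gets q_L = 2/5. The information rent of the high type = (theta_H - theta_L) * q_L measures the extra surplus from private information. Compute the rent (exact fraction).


Step 1: theta_H - theta_L = 100 - 45 = 55
Step 2: Information rent = (theta_H - theta_L) * q_L
Step 3: = 55 * 2/5
Step 4: = 22

22


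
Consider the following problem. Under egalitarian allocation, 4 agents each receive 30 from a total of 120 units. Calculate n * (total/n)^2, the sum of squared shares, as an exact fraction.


Step 1: Each agent's share = 120/4 = 30
Step 2: Square of each share = (30)^2 = 900
Step 3: Sum of squares = 4 * 900 = 3600

3600


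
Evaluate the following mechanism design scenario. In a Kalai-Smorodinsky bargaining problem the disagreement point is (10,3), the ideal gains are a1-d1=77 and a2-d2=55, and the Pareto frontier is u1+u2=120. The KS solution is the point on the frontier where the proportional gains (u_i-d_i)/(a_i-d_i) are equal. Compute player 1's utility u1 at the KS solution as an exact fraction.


Step 1: At the KS point, (u1-d1)/r1 = (u2-d2)/r2 = t and u1+u2 = 120
Step 2: u1 = d1 + r1*t and u2 = d2 + r2*t, so (d1 + r1*t) + (d2 + r2*t) = 120
Step 3: t = (120 - 10 - 3)/(77 + 55) = 107/132
Step 4: u1 = d1 + r1*t = 10 + 77 * 107/132 = 869/12
Step 5: (Check: u2 = d2 + r2*t = 571/12; u1+u2 = 869/12 + 571/12 = 120, on the frontier.)

869/12


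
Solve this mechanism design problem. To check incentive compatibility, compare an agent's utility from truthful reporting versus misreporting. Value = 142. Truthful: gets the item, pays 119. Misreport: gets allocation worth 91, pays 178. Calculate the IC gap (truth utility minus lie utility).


Step 1: U(truth) = value - payment = 142 - 119 = 23
Step 2: U(lie) = allocation - payment = 91 - 178 = -87
Step 3: IC gap = 23 - (-87) = 110

110


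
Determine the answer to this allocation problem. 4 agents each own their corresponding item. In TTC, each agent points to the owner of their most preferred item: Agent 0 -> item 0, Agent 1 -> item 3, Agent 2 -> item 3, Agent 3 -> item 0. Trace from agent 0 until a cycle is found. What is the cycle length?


Step 1: Trace the pointer graph from agent 0: 0 -> 0
Step 2: A cycle is detected when we revisit agent 0
Step 3: The cycle is: 0 -> 0
Step 4: Cycle length = 1

1


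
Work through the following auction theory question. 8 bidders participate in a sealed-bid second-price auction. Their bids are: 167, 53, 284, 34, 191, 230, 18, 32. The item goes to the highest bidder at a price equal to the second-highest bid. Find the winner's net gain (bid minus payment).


Step 1: Sort bids in descending order: 284, 230, 191, 167, 53, 34, 32, 18
Step 2: The winning bid is the highest: 284
Step 3: The payment equals the second-highest bid: 230
Step 4: Surplus = winner's bid - payment = 284 - 230 = 54

54


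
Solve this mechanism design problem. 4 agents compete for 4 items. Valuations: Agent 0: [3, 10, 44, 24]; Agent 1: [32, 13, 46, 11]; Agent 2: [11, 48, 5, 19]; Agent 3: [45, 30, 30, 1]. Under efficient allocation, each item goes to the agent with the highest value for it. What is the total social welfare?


Step 1: For each item, find the maximum value among all agents.
Step 2: Item 0 -> Agent 3 (value 45)
Step 3: Item 1 -> Agent 2 (value 48)
Step 4: Item 2 -> Agent 1 (value 46)
Step 5: Item 3 -> Agent 0 (value 24)
Step 6: Total welfare = 45 + 48 + 46 + 24 = 163

163


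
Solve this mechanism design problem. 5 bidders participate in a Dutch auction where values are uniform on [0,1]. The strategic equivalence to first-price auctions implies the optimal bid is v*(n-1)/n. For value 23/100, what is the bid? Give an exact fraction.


Step 1: Dutch auctions are strategically equivalent to first-price auctions
Step 2: The equilibrium bid is b(v) = v*(n-1)/n
Step 3: b = 23/100 * 4/5
Step 4: b = 23/125

23/125


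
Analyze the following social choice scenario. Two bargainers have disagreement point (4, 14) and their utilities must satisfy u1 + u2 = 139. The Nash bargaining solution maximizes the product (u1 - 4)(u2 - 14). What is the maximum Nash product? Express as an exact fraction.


Step 1: The Nash solution splits surplus symmetrically above the disagreement point
Step 2: u1 = (total + d1 - d2)/2 = (139 + 4 - 14)/2 = 129/2
Step 3: u2 = (total - d1 + d2)/2 = (139 - 4 + 14)/2 = 149/2
Step 4: Nash product = (129/2 - 4) * (149/2 - 14)
Step 5: = 121/2 * 121/2 = 14641/4

14641/4


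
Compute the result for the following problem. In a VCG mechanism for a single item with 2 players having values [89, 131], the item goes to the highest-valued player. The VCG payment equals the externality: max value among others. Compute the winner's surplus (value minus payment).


Step 1: The winner is the agent with the highest value: agent 1 with value 131
Step 2: Values of other agents: [89]
Step 3: VCG payment = max of others' values = 89
Step 4: Surplus = 131 - 89 = 42

42


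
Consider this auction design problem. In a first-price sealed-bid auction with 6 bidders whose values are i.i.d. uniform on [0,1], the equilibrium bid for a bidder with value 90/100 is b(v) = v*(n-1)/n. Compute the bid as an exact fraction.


Step 1: The symmetric BNE bidding function is b(v) = v * (n-1) / n
Step 2: Substitute v = 9/10 and n = 6
Step 3: b = 9/10 * 5/6
Step 4: b = 3/4

3/4


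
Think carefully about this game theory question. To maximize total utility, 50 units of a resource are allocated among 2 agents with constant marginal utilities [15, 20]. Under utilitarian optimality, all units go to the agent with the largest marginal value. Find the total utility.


Step 1: The marginal utilities are [15, 20]
Step 2: The highest marginal utility is 20
Step 3: All 50 units go to that agent
Step 4: Total utility = 20 * 50 = 1000

1000


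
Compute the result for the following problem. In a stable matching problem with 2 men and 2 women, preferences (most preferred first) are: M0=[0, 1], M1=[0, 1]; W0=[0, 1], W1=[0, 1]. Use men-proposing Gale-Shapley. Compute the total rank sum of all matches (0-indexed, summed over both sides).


Step 1: Run Gale-Shapley (men propose, women hold best offer):
  M0 proposes to W0; she accepts
  M1 proposes to W0; rejected
  M1 proposes to W1; she accepts
Step 2: Final matching: W0-M0, W1-M1
Step 3: 0-indexed ranks (man's rank of his match, then woman's): 0 + 0 + 1 + 1
Step 4: Total rank sum = 2

2


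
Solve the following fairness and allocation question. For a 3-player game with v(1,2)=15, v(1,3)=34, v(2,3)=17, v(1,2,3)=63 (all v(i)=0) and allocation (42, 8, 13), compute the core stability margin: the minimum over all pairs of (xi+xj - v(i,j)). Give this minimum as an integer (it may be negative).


Step 1: Slack for coalition (1,2): x1+x2 - v12 = 50 - 15 = 35
Step 2: Slack for coalition (1,3): x1+x3 - v13 = 55 - 34 = 21
Step 3: Slack for coalition (2,3): x2+x3 - v23 = 21 - 17 = 4
Step 4: Minimum slack = min(35, 21, 4) = 4, attained by (2,3); no pair can gain by deviating, so the allocation is in the core

4


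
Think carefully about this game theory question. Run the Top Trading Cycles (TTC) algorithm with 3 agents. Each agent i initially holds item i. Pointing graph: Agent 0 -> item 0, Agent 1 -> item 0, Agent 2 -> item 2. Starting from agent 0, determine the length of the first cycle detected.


Step 1: Trace the pointer graph from agent 0: 0 -> 0
Step 2: A cycle is detected when we revisit agent 0
Step 3: The cycle is: 0 -> 0
Step 4: Cycle length = 1

1


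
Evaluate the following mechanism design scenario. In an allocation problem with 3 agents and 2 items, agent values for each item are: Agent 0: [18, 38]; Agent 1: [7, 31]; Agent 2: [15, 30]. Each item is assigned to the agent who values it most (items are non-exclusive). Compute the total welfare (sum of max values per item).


Step 1: For each item, find the maximum value among all agents.
Step 2: Item 0 -> Agent 0 (value 18)
Step 3: Item 1 -> Agent 0 (value 38)
Step 4: Total welfare = 18 + 38 = 56

56


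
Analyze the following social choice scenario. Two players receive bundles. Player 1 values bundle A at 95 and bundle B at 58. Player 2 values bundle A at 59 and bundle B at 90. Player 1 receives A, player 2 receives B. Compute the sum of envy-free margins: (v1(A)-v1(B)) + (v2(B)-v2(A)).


Step 1: Player 1's margin = v1(A) - v1(B) = 95 - 58 = 37
Step 2: Player 2's margin = v2(B) - v2(A) = 90 - 59 = 31
Step 3: Total margin = 37 + 31 = 68

68


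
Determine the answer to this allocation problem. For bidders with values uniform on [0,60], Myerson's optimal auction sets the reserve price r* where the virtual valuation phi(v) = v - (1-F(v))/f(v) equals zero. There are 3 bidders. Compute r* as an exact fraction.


Step 1: For U[0,60], F(v) = v/60 and f(v) = 1/60
Step 2: phi(v) = v - (1 - v/60)/(1/60) = v - (60 - v) = 2v - 60
Step 3: Set phi(r*) = 0: 2r* - 60 = 0
Step 4: r* = 60/2 = 30 (the number of bidders n = 3 does not enter)

30


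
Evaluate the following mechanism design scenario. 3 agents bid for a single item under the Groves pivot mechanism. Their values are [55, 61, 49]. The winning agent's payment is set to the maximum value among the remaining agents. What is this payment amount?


Step 1: The efficient winner is agent 1 with value 61
Step 2: Other agents' values: [55, 49]
Step 3: Pivot payment = max(others) = 55
Step 4: The winner pays 55

55


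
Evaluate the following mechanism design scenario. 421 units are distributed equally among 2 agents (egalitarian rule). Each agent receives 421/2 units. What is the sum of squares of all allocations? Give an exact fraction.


Step 1: Each agent's share = 421/2
Step 2: Square of each share = (421/2)^2 = 177241/4
Step 3: Sum of squares = 2 * 177241/4 = 177241/2

177241/2


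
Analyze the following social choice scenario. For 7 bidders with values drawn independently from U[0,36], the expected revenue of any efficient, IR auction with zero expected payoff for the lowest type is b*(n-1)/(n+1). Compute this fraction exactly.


Step 1: By Revenue Equivalence, expected revenue = b*(n-1)/(n+1)
Step 2: Substituting n = 7, b = 36
Step 3: Revenue = 36*(7-1)/(7+1) = 36*6/8
Step 4: Revenue = 216/8 = 27

27


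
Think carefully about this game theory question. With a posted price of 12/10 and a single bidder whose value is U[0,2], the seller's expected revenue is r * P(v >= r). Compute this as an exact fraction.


Step 1: Posted price r = 6/5, value support [0,2]
Step 2: P(v >= r) = (2 - 6/5)/2 = 2/5
Step 3: Expected revenue = r * P(v >= r) = 6/5 * 2/5
Step 4: Revenue = 12/25

12/25


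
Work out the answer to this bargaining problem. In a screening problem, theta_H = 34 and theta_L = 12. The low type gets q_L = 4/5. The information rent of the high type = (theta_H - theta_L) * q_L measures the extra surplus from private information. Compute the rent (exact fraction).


Step 1: theta_H - theta_L = 34 - 12 = 22
Step 2: Information rent = (theta_H - theta_L) * q_L
Step 3: = 22 * 4/5
Step 4: = 88/5

88/5


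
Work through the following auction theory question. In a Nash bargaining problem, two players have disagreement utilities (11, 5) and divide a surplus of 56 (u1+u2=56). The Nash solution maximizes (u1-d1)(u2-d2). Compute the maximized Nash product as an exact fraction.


Step 1: The Nash solution splits surplus symmetrically above the disagreement point
Step 2: u1 = (total + d1 - d2)/2 = (56 + 11 - 5)/2 = 31
Step 3: u2 = (total - d1 + d2)/2 = (56 - 11 + 5)/2 = 25
Step 4: Nash product = (31 - 11) * (25 - 5)
Step 5: = 20 * 20 = 400

400


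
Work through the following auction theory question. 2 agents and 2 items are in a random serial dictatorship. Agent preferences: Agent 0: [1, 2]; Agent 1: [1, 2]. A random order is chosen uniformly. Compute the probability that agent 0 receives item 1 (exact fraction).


Step 1: Agent 0 wants item 1
Step 2: There are 2 possible orderings of agents
Step 3: In 1 orderings, agent 0 gets item 1
Step 4: Probability = 1/2

1/2


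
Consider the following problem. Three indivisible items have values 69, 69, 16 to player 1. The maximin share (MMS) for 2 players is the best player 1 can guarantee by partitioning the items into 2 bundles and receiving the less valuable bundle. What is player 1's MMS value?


Step 1: Item values = 69, 69, 16
Step 2: Enumerate all 2-bundle partitions and take the smaller bundle:
  Partition 1: {69} vs {69,16} -> bundles 69, 85; min = 69
  Partition 2: {69} vs {69,16} -> bundles 69, 85; min = 69
  Partition 3: {16} vs {69,69} -> bundles 16, 138; min = 16
Step 3: MMS = max(69, 69, 16) = 69

69


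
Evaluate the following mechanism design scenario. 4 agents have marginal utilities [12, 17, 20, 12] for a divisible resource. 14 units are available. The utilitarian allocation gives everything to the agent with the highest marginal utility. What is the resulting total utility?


Step 1: The marginal utilities are [12, 17, 20, 12]
Step 2: The highest marginal utility is 20
Step 3: All 14 units go to that agent
Step 4: Total utility = 20 * 14 = 280

280


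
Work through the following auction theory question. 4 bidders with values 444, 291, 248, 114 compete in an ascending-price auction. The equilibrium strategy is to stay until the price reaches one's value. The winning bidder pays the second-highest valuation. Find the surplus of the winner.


Step 1: Identify the highest value: 444
Step 2: Identify the second-highest value: 291
Step 3: The final price = second-highest value = 291
Step 4: Surplus = 444 - 291 = 153

153


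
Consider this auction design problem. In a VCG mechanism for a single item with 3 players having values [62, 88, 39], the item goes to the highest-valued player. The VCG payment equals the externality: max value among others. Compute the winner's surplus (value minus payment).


Step 1: The winner is the agent with the highest value: agent 1 with value 88
Step 2: Values of other agents: [62, 39]
Step 3: VCG payment = max of others' values = 62
Step 4: Surplus = 88 - 62 = 26

26


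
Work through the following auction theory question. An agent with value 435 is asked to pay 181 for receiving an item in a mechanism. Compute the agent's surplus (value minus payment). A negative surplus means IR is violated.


Step 1: Surplus = value - payment = 435 - 181 = 254
Step 2: IR is satisfied (surplus >= 0)

254


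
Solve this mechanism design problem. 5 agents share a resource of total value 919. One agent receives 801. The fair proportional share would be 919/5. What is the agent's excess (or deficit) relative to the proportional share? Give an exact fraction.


Step 1: Proportional share = 919/5
Step 2: Agent's actual allocation = 801
Step 3: Excess = 801 - 919/5 = 3086/5

3086/5


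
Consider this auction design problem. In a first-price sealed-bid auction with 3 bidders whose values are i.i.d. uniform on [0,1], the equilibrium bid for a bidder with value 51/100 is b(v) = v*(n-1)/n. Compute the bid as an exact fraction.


Step 1: The symmetric BNE bidding function is b(v) = v * (n-1) / n
Step 2: Substitute v = 51/100 and n = 3
Step 3: b = 51/100 * 2/3
Step 4: b = 17/50

17/50


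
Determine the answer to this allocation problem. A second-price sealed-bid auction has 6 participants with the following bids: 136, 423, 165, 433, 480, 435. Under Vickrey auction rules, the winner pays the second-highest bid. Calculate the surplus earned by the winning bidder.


Step 1: Sort bids in descending order: 480, 435, 433, 423, 165, 136
Step 2: The winning bid is the highest: 480
Step 3: The payment equals the second-highest bid: 435
Step 4: Surplus = winner's bid - payment = 480 - 435 = 45

45


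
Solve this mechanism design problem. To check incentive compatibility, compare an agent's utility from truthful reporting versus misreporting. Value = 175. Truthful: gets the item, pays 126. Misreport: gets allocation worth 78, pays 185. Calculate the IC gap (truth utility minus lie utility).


Step 1: U(truth) = value - payment = 175 - 126 = 49
Step 2: U(lie) = allocation - payment = 78 - 185 = -107
Step 3: IC gap = 49 - (-107) = 156

156


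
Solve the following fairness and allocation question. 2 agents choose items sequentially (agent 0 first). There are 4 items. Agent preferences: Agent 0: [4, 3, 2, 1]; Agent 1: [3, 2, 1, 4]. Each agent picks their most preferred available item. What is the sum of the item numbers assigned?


Step 1: Agent 0 picks item 4
Step 2: Agent 1 picks item 3
Step 3: Sum = 4 + 3 = 7

7


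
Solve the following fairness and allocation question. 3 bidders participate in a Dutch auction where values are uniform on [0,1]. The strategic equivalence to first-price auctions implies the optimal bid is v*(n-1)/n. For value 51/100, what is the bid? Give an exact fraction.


Step 1: Dutch auctions are strategically equivalent to first-price auctions
Step 2: The equilibrium bid is b(v) = v*(n-1)/n
Step 3: b = 51/100 * 2/3
Step 4: b = 17/50

17/50


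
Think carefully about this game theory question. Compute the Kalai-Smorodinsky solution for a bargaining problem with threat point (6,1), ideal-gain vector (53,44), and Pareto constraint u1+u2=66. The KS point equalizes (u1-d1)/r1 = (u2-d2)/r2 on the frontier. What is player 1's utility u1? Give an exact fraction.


Step 1: At the KS point, (u1-d1)/r1 = (u2-d2)/r2 = t and u1+u2 = 66
Step 2: u1 = d1 + r1*t and u2 = d2 + r2*t, so (d1 + r1*t) + (d2 + r2*t) = 66
Step 3: t = (66 - 6 - 1)/(53 + 44) = 59/97
Step 4: u1 = d1 + r1*t = 6 + 53 * 59/97 = 3709/97
Step 5: (Check: u2 = d2 + r2*t = 2693/97; u1+u2 = 3709/97 + 2693/97 = 66, on the frontier.)

3709/97


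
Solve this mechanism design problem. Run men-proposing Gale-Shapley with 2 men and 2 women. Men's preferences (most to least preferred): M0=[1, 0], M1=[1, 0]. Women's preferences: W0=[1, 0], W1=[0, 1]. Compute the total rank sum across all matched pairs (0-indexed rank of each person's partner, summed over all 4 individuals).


Step 1: Run Gale-Shapley (men propose, women hold best offer):
  M0 proposes to W1; she accepts
  M1 proposes to W1; rejected
  M1 proposes to W0; she accepts
Step 2: Final matching: W0-M1, W1-M0
Step 3: 0-indexed ranks (man's rank of his match, then woman's): 1 + 0 + 0 + 0
Step 4: Total rank sum = 1

1


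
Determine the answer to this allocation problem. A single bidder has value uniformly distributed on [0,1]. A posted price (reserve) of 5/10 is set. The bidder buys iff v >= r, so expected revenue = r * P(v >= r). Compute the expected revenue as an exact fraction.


Step 1: Posted price r = 1/2, value support [0,1]
Step 2: P(v >= r) = (1 - 1/2)/1 = 1/2
Step 3: Expected revenue = r * P(v >= r) = 1/2 * 1/2
Step 4: Revenue = 1/4

1/4


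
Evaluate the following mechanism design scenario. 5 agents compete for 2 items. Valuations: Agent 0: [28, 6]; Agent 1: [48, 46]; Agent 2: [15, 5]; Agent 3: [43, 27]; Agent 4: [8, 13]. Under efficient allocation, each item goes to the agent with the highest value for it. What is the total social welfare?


Step 1: For each item, find the maximum value among all agents.
Step 2: Item 0 -> Agent 1 (value 48)
Step 3: Item 1 -> Agent 1 (value 46)
Step 4: Total welfare = 48 + 46 = 94

94


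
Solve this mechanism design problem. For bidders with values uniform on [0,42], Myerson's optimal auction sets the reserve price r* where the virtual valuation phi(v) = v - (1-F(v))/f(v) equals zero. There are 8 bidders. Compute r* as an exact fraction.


Step 1: For U[0,42], F(v) = v/42 and f(v) = 1/42
Step 2: phi(v) = v - (1 - v/42)/(1/42) = v - (42 - v) = 2v - 42
Step 3: Set phi(r*) = 0: 2r* - 42 = 0
Step 4: r* = 42/2 = 21 (the number of bidders n = 8 does not enter)

21


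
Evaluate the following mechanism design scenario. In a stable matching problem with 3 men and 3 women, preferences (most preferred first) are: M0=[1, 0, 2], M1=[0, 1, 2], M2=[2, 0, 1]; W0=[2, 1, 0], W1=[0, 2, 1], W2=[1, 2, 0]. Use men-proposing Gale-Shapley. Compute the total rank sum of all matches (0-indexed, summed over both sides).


Step 1: Run Gale-Shapley (men propose, women hold best offer):
  M0 proposes to W1; she accepts
  M1 proposes to W0; she accepts
  M2 proposes to W2; she accepts
Step 2: Final matching: W0-M1, W1-M0, W2-M2
Step 3: 0-indexed ranks (man's rank of his match, then woman's): 0 + 1 + 0 + 0 + 0 + 1
Step 4: Total rank sum = 2

2


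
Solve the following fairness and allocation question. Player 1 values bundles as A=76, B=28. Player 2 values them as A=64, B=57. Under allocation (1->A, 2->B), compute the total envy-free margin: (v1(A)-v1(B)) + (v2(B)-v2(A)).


Step 1: Player 1's margin = v1(A) - v1(B) = 76 - 28 = 48
Step 2: Player 2's margin = v2(B) - v2(A) = 57 - 64 = -7
Step 3: Total margin = 48 + -7 = 41

41


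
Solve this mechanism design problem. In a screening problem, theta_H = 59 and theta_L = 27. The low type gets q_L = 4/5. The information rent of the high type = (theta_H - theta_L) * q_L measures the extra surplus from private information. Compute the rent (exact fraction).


Step 1: theta_H - theta_L = 59 - 27 = 32
Step 2: Information rent = (theta_H - theta_L) * q_L
Step 3: = 32 * 4/5
Step 4: = 128/5

128/5
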